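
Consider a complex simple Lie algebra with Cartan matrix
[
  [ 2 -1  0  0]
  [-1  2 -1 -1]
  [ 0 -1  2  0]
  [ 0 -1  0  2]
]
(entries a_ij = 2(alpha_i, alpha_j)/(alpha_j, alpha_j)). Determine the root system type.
D_4 (so(8))

The matrix has rank 4 with 2's on the diagonal. Reading the off-diagonal entries as Dynkin edges (a single edge where a_ij = a_ji = -1; a double or triple edge where a_ij * a_ji = 2 or 3), the diagram is a chain of 2 nodes with a fork of two nodes at one end (D_4). One simple-root ordering that puts it in standard form is (alpha_4, alpha_2, alpha_1, alpha_3). So the algebra is type D_4, i.e. so(8).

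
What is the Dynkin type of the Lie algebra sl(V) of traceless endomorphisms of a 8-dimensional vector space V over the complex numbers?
This is sl(8), which has dimension 8^2 - 1 = 63 and rank 8 - 1 = 7 (a Cartan subalgebra is the diagonal traceless matrices). In the classification of classical Lie algebras, the special linear algebra sl(n+1) has type A_n; here n = 7, so the Dynkin diagram is a chain of 7 nodes with single edges (A_7). Hence the type is A_7.

A_7 (sl(8))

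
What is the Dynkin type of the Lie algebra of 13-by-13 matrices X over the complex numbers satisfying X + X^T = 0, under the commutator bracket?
This is so(13) with 13 odd, which has dimension 13(13-1)/2 = 78 and rank (13-1)/2 = 6. In the classification of classical Lie algebras, the orthogonal algebra so(2n+1) in an odd number of variables has type B_n; here n = 6, so the Dynkin diagram is a chain of 6 nodes with a double edge at one end; the terminal node there is the unique short simple root (B_6). Hence the type is B_6.

B_6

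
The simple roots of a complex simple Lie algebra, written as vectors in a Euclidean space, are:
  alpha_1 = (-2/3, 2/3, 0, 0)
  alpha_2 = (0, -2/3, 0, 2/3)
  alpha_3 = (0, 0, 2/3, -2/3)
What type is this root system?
Compute the Cartan integers a_ij = 2(alpha_i, alpha_j)/(alpha_j, alpha_j); the resulting 3x3 Cartan matrix is
[[2, -1, 0], [-1, 2, -1], [0, -1, 2]].
All simple roots have the same length, so the diagram is simply laced. The associated Dynkin diagram is a chain of 3 nodes with single edges (A_3), so the type is A_3 (the algebra sl(4)).

A_3 (sl(4))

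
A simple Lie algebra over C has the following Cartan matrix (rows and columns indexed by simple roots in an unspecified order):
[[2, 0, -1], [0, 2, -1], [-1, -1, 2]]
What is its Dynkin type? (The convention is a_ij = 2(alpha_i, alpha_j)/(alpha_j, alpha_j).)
The matrix has rank 3 with 2's on the diagonal. Reading the off-diagonal entries as Dynkin edges (a single edge where a_ij = a_ji = -1; a double or triple edge where a_ij * a_ji = 2 or 3), the diagram is a chain of 3 nodes with single edges (A_3). One simple-root ordering that puts it in standard form is (alpha_2, alpha_3, alpha_1). So the algebra is type A_3, i.e. sl(4).

type A_3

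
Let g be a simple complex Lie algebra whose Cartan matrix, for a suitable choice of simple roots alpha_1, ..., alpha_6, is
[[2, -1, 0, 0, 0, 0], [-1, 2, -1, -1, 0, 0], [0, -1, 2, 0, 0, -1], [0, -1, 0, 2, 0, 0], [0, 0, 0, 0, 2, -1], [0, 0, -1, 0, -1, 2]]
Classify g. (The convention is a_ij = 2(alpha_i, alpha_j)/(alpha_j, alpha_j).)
D6

The matrix has rank 6 with 2's on the diagonal. Reading the off-diagonal entries as Dynkin edges (a single edge where a_ij = a_ji = -1; a double or triple edge where a_ij * a_ji = 2 or 3), the diagram is a chain of 4 nodes with a fork of two nodes at one end (D_6). One simple-root ordering that puts it in standard form is (alpha_5, alpha_6, alpha_3, alpha_2, alpha_4, alpha_1). So the algebra is type D_6, i.e. so(12).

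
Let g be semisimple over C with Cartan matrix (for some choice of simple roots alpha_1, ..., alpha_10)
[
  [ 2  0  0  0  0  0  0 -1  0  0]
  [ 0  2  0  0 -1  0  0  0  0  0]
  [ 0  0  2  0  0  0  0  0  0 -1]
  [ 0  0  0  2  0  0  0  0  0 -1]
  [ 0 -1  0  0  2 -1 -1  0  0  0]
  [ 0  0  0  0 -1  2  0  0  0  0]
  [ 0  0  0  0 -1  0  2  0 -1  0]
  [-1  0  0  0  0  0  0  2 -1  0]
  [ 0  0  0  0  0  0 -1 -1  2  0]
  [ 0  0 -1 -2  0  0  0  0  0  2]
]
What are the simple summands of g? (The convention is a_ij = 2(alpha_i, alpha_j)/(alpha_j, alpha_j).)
The diagram associated to this matrix has two connected components: the simple roots {alpha_3, alpha_4, alpha_10} form a chain of 3 nodes with a double edge at one end; the terminal node there is the unique short simple root (B_3), and {alpha_1, alpha_2, alpha_5, alpha_6, alpha_7, alpha_8, alpha_9} form a chain of 5 nodes with a fork of two nodes at one end (D_7). A semisimple Lie algebra decomposes uniquely as the direct sum of simple ideals, one per connected component of its Dynkin diagram, so g ≅ B_3 ⊕ D_7 (dimension 21 + 91 = 112).

type B_3 + type D_7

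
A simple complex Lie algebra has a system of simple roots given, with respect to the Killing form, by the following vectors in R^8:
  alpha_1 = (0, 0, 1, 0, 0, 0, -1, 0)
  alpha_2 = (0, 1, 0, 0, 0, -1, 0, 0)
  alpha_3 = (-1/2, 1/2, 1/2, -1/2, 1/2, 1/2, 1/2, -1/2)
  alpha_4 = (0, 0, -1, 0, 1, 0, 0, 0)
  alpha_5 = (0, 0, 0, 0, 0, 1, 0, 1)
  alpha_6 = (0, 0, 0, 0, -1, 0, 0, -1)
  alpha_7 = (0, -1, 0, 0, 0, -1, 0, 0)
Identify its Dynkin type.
type E_7

Compute the Cartan integers a_ij = 2(alpha_i, alpha_j)/(alpha_j, alpha_j); the resulting 7x7 Cartan matrix is
[[2, 0, 0, -1, 0, 0, 0], [0, 2, 0, 0, -1, 0, 0], [0, 0, 2, 0, 0, 0, -1], [-1, 0, 0, 2, 0, -1, 0], [0, -1, 0, 0, 2, -1, -1], [0, 0, 0, -1, -1, 2, 0], [0, 0, -1, 0, -1, 0, 2]].
All simple roots have the same length, so the diagram is simply laced. The associated Dynkin diagram is a chain of 6 nodes with one extra node attached to the third node from one end (E_7), so the type is E_7.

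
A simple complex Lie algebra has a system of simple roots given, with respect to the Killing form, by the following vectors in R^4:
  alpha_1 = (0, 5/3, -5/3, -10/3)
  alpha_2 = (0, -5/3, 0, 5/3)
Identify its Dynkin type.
G_2

Compute the Cartan integers a_ij = 2(alpha_i, alpha_j)/(alpha_j, alpha_j); the resulting 2x2 Cartan matrix is
[[2, -3], [-1, 2]].
The roots have two lengths (squared-length ratio 3:1); the short ones are alpha_{2}. The associated Dynkin diagram is two nodes joined by a triple edge (G_2), so the type is G_2.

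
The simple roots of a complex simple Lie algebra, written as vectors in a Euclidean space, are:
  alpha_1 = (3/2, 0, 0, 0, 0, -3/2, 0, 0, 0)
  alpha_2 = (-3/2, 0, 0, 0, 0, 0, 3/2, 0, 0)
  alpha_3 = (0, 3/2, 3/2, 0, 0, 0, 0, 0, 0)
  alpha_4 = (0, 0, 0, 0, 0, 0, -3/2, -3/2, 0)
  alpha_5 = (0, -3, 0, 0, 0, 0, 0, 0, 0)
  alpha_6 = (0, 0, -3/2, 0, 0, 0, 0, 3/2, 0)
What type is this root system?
C_6

Compute the Cartan integers a_ij = 2(alpha_i, alpha_j)/(alpha_j, alpha_j); the resulting 6x6 Cartan matrix is
[[2, -1, 0, 0, 0, 0], [-1, 2, 0, -1, 0, 0], [0, 0, 2, 0, -1, -1], [0, -1, 0, 2, 0, -1], [0, 0, -2, 0, 2, 0], [0, 0, -1, -1, 0, 2]].
The roots have two lengths (squared-length ratio 2:1); the short ones are alpha_{1,2,3,4,6}. The associated Dynkin diagram is a chain of 6 nodes with a double edge at one end; the terminal node there is the unique long simple root (C_6), so the type is C_6 (the algebra sp(12)).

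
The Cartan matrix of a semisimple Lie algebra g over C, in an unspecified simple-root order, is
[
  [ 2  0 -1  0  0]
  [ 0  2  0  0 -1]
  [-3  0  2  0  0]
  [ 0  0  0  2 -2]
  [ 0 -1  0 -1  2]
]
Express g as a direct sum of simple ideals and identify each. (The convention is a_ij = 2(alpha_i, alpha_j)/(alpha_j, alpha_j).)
type C_3 + type G_2

The diagram associated to this matrix has two connected components: the simple roots {alpha_2, alpha_4, alpha_5} form a chain of 3 nodes with a double edge at one end; the terminal node there is the unique long simple root (C_3), and {alpha_1, alpha_3} form two nodes joined by a triple edge (G_2). A semisimple Lie algebra decomposes uniquely as the direct sum of simple ideals, one per connected component of its Dynkin diagram, so g ≅ C_3 ⊕ G_2 (dimension 21 + 14 = 35).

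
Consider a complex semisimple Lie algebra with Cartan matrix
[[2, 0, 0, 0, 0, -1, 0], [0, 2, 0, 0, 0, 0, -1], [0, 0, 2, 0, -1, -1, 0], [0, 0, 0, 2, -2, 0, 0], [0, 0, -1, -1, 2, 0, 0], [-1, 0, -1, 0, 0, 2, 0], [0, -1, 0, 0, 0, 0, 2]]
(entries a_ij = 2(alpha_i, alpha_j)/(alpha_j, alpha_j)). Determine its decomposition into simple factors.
The diagram associated to this matrix has two connected components: the simple roots {alpha_2, alpha_7} form a chain of 2 nodes with single edges (A_2), and {alpha_1, alpha_3, alpha_4, alpha_5, alpha_6} form a chain of 5 nodes with a double edge at one end; the terminal node there is the unique long simple root (C_5). A semisimple Lie algebra decomposes uniquely as the direct sum of simple ideals, one per connected component of its Dynkin diagram, so g ≅ A_2 ⊕ C_5 (dimension 8 + 55 = 63).

A_2 (sl(3)) ⊕ C_5 (sp(10))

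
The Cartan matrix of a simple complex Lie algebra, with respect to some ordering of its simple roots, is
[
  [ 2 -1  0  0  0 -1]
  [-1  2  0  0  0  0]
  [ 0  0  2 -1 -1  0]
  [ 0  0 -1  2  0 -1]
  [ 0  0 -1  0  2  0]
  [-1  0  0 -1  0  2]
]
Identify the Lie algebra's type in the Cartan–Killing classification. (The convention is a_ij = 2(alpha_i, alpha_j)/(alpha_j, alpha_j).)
A6

The matrix has rank 6 with 2's on the diagonal. Reading the off-diagonal entries as Dynkin edges (a single edge where a_ij = a_ji = -1; a double or triple edge where a_ij * a_ji = 2 or 3), the diagram is a chain of 6 nodes with single edges (A_6). One simple-root ordering that puts it in standard form is (alpha_5, alpha_3, alpha_4, alpha_6, alpha_1, alpha_2). So the algebra is type A_6, i.e. sl(7).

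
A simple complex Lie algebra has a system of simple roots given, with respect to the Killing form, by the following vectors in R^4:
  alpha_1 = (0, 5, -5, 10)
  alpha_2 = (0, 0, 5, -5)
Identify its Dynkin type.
Compute the Cartan integers a_ij = 2(alpha_i, alpha_j)/(alpha_j, alpha_j); the resulting 2x2 Cartan matrix is
[[2, -3], [-1, 2]].
The roots have two lengths (squared-length ratio 3:1); the short ones are alpha_{2}. The associated Dynkin diagram is two nodes joined by a triple edge (G_2), so the type is G_2.

G_2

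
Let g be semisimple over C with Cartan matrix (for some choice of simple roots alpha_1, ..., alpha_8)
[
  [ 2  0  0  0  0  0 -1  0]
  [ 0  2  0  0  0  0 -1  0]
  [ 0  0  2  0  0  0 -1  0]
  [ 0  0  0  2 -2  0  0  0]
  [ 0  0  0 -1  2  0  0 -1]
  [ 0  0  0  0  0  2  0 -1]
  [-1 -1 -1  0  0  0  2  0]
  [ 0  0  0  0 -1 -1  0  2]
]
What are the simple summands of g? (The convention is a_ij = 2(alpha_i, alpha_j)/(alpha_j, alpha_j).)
The diagram associated to this matrix has two connected components: the simple roots {alpha_4, alpha_5, alpha_6, alpha_8} form a chain of 4 nodes with a double edge at one end; the terminal node there is the unique long simple root (C_4), and {alpha_1, alpha_2, alpha_3, alpha_7} form a chain of 2 nodes with a fork of two nodes at one end (D_4). A semisimple Lie algebra decomposes uniquely as the direct sum of simple ideals, one per connected component of its Dynkin diagram, so g ≅ C_4 ⊕ D_4 (dimension 36 + 28 = 64).

type C_4 ⊕ type D_4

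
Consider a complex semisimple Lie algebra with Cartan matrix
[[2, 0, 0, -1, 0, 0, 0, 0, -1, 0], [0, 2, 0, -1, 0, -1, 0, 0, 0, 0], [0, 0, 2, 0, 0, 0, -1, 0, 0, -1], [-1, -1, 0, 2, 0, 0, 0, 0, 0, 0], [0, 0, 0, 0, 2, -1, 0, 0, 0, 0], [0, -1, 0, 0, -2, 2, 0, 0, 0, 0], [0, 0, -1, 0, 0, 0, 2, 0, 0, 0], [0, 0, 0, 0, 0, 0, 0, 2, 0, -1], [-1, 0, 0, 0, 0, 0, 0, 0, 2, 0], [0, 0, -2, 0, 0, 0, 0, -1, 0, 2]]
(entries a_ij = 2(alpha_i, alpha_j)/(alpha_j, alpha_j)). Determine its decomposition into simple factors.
B_6 (so(13)) ⊕ F_4

The diagram associated to this matrix has two connected components: the simple roots {alpha_1, alpha_2, alpha_4, alpha_5, alpha_6, alpha_9} form a chain of 6 nodes with a double edge at one end; the terminal node there is the unique short simple root (B_6), and {alpha_3, alpha_7, alpha_8, alpha_10} form a chain of 4 nodes with a double edge between the middle two (F_4). A semisimple Lie algebra decomposes uniquely as the direct sum of simple ideals, one per connected component of its Dynkin diagram, so g ≅ B_6 ⊕ F_4 (dimension 78 + 52 = 130).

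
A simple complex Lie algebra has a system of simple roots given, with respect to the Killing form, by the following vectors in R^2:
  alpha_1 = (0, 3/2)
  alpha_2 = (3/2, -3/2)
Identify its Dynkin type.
Compute the Cartan integers a_ij = 2(alpha_i, alpha_j)/(alpha_j, alpha_j); the resulting 2x2 Cartan matrix is
[[2, -1], [-2, 2]].
The roots have two lengths (squared-length ratio 2:1); the short ones are alpha_{1}. The associated Dynkin diagram is a chain of 2 nodes with a double edge at one end; the terminal node there is the unique short simple root (B_2), so the type is B_2 (the algebra so(5)).

B_2 (so(5))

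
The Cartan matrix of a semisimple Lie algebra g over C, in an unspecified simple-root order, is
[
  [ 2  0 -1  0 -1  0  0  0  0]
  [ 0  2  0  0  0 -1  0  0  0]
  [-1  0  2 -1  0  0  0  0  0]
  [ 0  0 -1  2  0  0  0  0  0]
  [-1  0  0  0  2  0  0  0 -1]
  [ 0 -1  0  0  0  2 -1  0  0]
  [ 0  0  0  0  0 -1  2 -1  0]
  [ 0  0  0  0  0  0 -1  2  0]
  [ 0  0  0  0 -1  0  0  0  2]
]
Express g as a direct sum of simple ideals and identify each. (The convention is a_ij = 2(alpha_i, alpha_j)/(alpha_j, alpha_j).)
type A_4 ⊕ type A_5

The diagram associated to this matrix has two connected components: the simple roots {alpha_2, alpha_6, alpha_7, alpha_8} form a chain of 4 nodes with single edges (A_4), and {alpha_1, alpha_3, alpha_4, alpha_5, alpha_9} form a chain of 5 nodes with single edges (A_5). A semisimple Lie algebra decomposes uniquely as the direct sum of simple ideals, one per connected component of its Dynkin diagram, so g ≅ A_4 ⊕ A_5 (dimension 24 + 35 = 59).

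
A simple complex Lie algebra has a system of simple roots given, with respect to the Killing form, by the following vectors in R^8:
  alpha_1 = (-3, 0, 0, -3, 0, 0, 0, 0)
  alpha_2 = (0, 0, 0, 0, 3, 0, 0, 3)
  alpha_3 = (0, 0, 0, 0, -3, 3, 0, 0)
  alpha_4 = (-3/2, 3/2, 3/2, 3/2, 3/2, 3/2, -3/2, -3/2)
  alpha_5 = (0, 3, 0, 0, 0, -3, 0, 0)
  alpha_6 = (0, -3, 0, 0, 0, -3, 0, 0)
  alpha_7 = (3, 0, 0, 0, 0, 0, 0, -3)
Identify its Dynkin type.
E7

Compute the Cartan integers a_ij = 2(alpha_i, alpha_j)/(alpha_j, alpha_j); the resulting 7x7 Cartan matrix is
[[2, 0, 0, 0, 0, 0, -1], [0, 2, -1, 0, 0, 0, -1], [0, -1, 2, 0, -1, -1, 0], [0, 0, 0, 2, 0, -1, 0], [0, 0, -1, 0, 2, 0, 0], [0, 0, -1, -1, 0, 2, 0], [-1, -1, 0, 0, 0, 0, 2]].
All simple roots have the same length, so the diagram is simply laced. The associated Dynkin diagram is a chain of 6 nodes with one extra node attached to the third node from one end (E_7), so the type is E_7.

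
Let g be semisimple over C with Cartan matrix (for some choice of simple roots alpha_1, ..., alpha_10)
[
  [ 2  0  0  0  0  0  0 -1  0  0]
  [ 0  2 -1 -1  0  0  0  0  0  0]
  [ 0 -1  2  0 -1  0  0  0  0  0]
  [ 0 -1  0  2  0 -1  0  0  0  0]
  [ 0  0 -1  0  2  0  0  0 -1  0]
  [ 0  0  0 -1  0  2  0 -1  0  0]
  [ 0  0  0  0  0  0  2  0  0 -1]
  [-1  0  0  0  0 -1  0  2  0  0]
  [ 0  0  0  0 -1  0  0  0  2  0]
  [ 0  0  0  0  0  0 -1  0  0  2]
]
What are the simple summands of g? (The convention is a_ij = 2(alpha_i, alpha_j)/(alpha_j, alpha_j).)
type A_2 + type A_8

The diagram associated to this matrix has two connected components: the simple roots {alpha_7, alpha_10} form a chain of 2 nodes with single edges (A_2), and {alpha_1, alpha_2, alpha_3, alpha_4, alpha_5, alpha_6, alpha_8, alpha_9} form a chain of 8 nodes with single edges (A_8). A semisimple Lie algebra decomposes uniquely as the direct sum of simple ideals, one per connected component of its Dynkin diagram, so g ≅ A_2 ⊕ A_8 (dimension 8 + 80 = 88).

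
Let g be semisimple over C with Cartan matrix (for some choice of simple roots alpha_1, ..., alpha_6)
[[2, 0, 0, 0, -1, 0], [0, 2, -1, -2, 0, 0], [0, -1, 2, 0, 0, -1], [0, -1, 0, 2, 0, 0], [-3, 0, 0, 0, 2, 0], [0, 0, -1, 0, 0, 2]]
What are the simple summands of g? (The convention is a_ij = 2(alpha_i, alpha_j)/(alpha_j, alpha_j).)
B_4 ⊕ G_2

The diagram associated to this matrix has two connected components: the simple roots {alpha_2, alpha_3, alpha_4, alpha_6} form a chain of 4 nodes with a double edge at one end; the terminal node there is the unique short simple root (B_4), and {alpha_1, alpha_5} form two nodes joined by a triple edge (G_2). A semisimple Lie algebra decomposes uniquely as the direct sum of simple ideals, one per connected component of its Dynkin diagram, so g ≅ B_4 ⊕ G_2 (dimension 36 + 14 = 50).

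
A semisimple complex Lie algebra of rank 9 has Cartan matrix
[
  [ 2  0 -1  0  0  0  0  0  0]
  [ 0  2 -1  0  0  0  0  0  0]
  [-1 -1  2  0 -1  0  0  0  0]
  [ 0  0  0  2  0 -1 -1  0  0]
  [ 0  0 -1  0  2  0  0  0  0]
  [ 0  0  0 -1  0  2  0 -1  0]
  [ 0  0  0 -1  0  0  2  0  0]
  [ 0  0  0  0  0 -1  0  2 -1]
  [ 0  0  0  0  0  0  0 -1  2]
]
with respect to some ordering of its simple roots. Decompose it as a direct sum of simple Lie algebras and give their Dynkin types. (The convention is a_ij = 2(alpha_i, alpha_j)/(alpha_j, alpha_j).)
The diagram associated to this matrix has two connected components: the simple roots {alpha_4, alpha_6, alpha_7, alpha_8, alpha_9} form a chain of 5 nodes with single edges (A_5), and {alpha_1, alpha_2, alpha_3, alpha_5} form a chain of 2 nodes with a fork of two nodes at one end (D_4). A semisimple Lie algebra decomposes uniquely as the direct sum of simple ideals, one per connected component of its Dynkin diagram, so g ≅ A_5 ⊕ D_4 (dimension 35 + 28 = 63).

A_5 ⊕ D_4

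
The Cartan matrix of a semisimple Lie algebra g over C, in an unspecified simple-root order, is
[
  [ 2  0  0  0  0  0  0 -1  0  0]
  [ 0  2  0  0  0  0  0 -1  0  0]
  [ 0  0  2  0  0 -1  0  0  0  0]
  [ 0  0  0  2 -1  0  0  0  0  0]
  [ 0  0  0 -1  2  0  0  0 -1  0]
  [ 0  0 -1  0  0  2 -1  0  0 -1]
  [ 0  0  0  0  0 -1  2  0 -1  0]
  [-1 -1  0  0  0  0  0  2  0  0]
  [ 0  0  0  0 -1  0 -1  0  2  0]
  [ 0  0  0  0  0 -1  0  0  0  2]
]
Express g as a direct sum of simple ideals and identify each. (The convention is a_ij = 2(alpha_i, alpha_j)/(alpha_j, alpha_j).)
A_3 + D_7

The diagram associated to this matrix has two connected components: the simple roots {alpha_1, alpha_2, alpha_8} form a chain of 3 nodes with single edges (A_3), and {alpha_3, alpha_4, alpha_5, alpha_6, alpha_7, alpha_9, alpha_10} form a chain of 5 nodes with a fork of two nodes at one end (D_7). A semisimple Lie algebra decomposes uniquely as the direct sum of simple ideals, one per connected component of its Dynkin diagram, so g ≅ A_3 ⊕ D_7 (dimension 15 + 91 = 106).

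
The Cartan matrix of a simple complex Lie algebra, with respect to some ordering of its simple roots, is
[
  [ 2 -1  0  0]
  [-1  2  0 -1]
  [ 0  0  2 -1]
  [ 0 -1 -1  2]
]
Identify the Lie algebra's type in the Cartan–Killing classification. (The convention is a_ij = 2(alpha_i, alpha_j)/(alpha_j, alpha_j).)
A_4 (sl(5))

The matrix has rank 4 with 2's on the diagonal. Reading the off-diagonal entries as Dynkin edges (a single edge where a_ij = a_ji = -1; a double or triple edge where a_ij * a_ji = 2 or 3), the diagram is a chain of 4 nodes with single edges (A_4). One simple-root ordering that puts it in standard form is (alpha_1, alpha_2, alpha_4, alpha_3). So the algebra is type A_4, i.e. sl(5).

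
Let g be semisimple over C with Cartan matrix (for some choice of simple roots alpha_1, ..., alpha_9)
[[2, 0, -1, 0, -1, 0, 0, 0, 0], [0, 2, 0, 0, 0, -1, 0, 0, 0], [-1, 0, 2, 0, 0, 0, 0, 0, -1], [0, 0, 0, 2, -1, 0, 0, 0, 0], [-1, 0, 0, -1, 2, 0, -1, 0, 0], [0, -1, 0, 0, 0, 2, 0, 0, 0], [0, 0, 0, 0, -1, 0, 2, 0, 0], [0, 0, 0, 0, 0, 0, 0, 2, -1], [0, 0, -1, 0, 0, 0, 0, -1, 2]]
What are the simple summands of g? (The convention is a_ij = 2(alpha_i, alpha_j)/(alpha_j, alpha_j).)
The diagram associated to this matrix has two connected components: the simple roots {alpha_2, alpha_6} form a chain of 2 nodes with single edges (A_2), and {alpha_1, alpha_3, alpha_4, alpha_5, alpha_7, alpha_8, alpha_9} form a chain of 5 nodes with a fork of two nodes at one end (D_7). A semisimple Lie algebra decomposes uniquely as the direct sum of simple ideals, one per connected component of its Dynkin diagram, so g ≅ A_2 ⊕ D_7 (dimension 8 + 91 = 99).

A_2 + D_7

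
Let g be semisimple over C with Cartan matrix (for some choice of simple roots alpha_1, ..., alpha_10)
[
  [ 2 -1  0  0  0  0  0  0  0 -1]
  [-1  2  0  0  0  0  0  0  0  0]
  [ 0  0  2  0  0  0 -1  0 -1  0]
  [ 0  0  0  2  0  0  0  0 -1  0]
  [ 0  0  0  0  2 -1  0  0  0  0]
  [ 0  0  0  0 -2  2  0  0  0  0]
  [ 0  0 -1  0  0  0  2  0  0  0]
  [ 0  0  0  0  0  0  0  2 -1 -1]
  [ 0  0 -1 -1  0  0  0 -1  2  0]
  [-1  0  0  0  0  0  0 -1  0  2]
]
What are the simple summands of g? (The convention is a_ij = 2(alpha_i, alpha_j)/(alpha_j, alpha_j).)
B_2 + E_8

The diagram associated to this matrix has two connected components: the simple roots {alpha_5, alpha_6} form a chain of 2 nodes with a double edge at one end; the terminal node there is the unique short simple root (B_2), and {alpha_1, alpha_2, alpha_3, alpha_4, alpha_7, alpha_8, alpha_9, alpha_10} form a chain of 7 nodes with one extra node attached to the third node from one end (E_8). A semisimple Lie algebra decomposes uniquely as the direct sum of simple ideals, one per connected component of its Dynkin diagram, so g ≅ B_2 ⊕ E_8 (dimension 10 + 248 = 258).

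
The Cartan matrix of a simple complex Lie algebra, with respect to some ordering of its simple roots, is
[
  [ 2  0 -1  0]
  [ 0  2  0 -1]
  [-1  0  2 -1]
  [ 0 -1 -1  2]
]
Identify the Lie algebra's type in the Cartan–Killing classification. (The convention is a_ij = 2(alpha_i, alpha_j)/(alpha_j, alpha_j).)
The matrix has rank 4 with 2's on the diagonal. Reading the off-diagonal entries as Dynkin edges (a single edge where a_ij = a_ji = -1; a double or triple edge where a_ij * a_ji = 2 or 3), the diagram is a chain of 4 nodes with single edges (A_4). One simple-root ordering that puts it in standard form is (alpha_2, alpha_4, alpha_3, alpha_1). So the algebra is type A_4, i.e. sl(5).

type A_4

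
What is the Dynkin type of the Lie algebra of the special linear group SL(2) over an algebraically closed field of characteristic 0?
This is sl(2), which has dimension 2^2 - 1 = 3 and rank 2 - 1 = 1 (a Cartan subalgebra is the diagonal traceless matrices). In the classification of classical Lie algebras, the special linear algebra sl(n+1) has type A_n; here n = 1, so the Dynkin diagram is a chain of 1 nodes with single edges (A_1). Hence the type is A_1.

A1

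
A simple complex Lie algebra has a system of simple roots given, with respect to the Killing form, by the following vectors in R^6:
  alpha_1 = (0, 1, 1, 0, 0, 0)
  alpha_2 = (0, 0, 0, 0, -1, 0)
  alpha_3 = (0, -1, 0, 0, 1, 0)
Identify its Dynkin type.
type B_3

Compute the Cartan integers a_ij = 2(alpha_i, alpha_j)/(alpha_j, alpha_j); the resulting 3x3 Cartan matrix is
[[2, 0, -1], [0, 2, -1], [-1, -2, 2]].
The roots have two lengths (squared-length ratio 2:1); the short ones are alpha_{2}. The associated Dynkin diagram is a chain of 3 nodes with a double edge at one end; the terminal node there is the unique short simple root (B_3), so the type is B_3 (the algebra so(7)).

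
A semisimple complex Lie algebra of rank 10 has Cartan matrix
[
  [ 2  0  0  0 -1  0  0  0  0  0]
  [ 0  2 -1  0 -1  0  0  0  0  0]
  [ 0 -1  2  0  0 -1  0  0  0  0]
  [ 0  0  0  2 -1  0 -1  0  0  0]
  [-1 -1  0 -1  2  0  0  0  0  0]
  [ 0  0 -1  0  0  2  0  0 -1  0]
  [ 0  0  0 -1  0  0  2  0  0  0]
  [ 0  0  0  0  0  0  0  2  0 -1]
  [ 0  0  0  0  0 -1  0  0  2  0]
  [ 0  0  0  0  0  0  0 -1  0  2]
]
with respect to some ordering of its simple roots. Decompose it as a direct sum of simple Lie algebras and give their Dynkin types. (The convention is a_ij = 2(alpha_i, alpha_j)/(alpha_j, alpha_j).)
The diagram associated to this matrix has two connected components: the simple roots {alpha_8, alpha_10} form a chain of 2 nodes with single edges (A_2), and {alpha_1, alpha_2, alpha_3, alpha_4, alpha_5, alpha_6, alpha_7, alpha_9} form a chain of 7 nodes with one extra node attached to the third node from one end (E_8). A semisimple Lie algebra decomposes uniquely as the direct sum of simple ideals, one per connected component of its Dynkin diagram, so g ≅ A_2 ⊕ E_8 (dimension 8 + 248 = 256).

A_2 (sl(3)) ⊕ E_8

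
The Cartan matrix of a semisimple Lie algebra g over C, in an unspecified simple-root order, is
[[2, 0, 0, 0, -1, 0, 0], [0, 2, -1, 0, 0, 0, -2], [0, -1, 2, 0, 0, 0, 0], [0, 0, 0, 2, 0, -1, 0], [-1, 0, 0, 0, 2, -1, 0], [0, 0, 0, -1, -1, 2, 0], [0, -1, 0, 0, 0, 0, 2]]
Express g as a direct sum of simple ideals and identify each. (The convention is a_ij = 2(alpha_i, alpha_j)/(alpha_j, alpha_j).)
type A_4 ⊕ type B_3

The diagram associated to this matrix has two connected components: the simple roots {alpha_1, alpha_4, alpha_5, alpha_6} form a chain of 4 nodes with single edges (A_4), and {alpha_2, alpha_3, alpha_7} form a chain of 3 nodes with a double edge at one end; the terminal node there is the unique short simple root (B_3). A semisimple Lie algebra decomposes uniquely as the direct sum of simple ideals, one per connected component of its Dynkin diagram, so g ≅ A_4 ⊕ B_3 (dimension 24 + 21 = 45).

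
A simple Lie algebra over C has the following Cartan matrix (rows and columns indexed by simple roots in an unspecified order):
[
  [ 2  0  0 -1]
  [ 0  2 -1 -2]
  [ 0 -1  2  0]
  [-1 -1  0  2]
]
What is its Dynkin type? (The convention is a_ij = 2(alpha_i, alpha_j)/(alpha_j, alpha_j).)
The matrix has rank 4 with 2's on the diagonal. Reading the off-diagonal entries as Dynkin edges (a single edge where a_ij = a_ji = -1; a double or triple edge where a_ij * a_ji = 2 or 3), the diagram is a chain of 4 nodes with a double edge between the middle two (F_4). One simple-root ordering that puts it in standard form is (alpha_3, alpha_2, alpha_4, alpha_1). So the algebra is type F_4.

type F_4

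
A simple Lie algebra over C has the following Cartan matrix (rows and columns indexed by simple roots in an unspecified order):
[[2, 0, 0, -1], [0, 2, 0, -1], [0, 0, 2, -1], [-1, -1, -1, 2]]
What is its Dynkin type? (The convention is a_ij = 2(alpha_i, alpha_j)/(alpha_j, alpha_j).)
The matrix has rank 4 with 2's on the diagonal. Reading the off-diagonal entries as Dynkin edges (a single edge where a_ij = a_ji = -1; a double or triple edge where a_ij * a_ji = 2 or 3), the diagram is a chain of 2 nodes with a fork of two nodes at one end (D_4). One simple-root ordering that puts it in standard form is (alpha_2, alpha_4, alpha_1, alpha_3). So the algebra is type D_4, i.e. so(8).

type D_4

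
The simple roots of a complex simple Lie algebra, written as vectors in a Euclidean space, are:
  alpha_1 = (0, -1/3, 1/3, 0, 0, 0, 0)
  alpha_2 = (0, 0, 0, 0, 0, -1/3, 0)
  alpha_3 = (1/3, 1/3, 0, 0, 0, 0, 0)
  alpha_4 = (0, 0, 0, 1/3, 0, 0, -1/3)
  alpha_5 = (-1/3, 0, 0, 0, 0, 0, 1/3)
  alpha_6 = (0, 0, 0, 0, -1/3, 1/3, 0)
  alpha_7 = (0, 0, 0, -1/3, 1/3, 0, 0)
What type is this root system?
B_7 (so(15))

Compute the Cartan integers a_ij = 2(alpha_i, alpha_j)/(alpha_j, alpha_j); the resulting 7x7 Cartan matrix is
[[2, 0, -1, 0, 0, 0, 0], [0, 2, 0, 0, 0, -1, 0], [-1, 0, 2, 0, -1, 0, 0], [0, 0, 0, 2, -1, 0, -1], [0, 0, -1, -1, 2, 0, 0], [0, -2, 0, 0, 0, 2, -1], [0, 0, 0, -1, 0, -1, 2]].
The roots have two lengths (squared-length ratio 2:1); the short ones are alpha_{2}. The associated Dynkin diagram is a chain of 7 nodes with a double edge at one end; the terminal node there is the unique short simple root (B_7), so the type is B_7 (the algebra so(15)).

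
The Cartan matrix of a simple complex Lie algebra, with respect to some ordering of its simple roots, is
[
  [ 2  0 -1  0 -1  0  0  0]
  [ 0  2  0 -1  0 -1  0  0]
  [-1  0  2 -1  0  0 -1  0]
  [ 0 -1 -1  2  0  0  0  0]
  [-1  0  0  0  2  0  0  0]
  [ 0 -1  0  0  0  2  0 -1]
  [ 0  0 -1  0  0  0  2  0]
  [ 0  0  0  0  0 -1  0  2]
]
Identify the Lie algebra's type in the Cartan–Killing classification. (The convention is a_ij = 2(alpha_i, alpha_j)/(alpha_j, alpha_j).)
E8

The matrix has rank 8 with 2's on the diagonal. Reading the off-diagonal entries as Dynkin edges (a single edge where a_ij = a_ji = -1; a double or triple edge where a_ij * a_ji = 2 or 3), the diagram is a chain of 7 nodes with one extra node attached to the third node from one end (E_8). One simple-root ordering that puts it in standard form is (alpha_5, alpha_7, alpha_1, alpha_3, alpha_4, alpha_2, alpha_6, alpha_8). So the algebra is type E_8.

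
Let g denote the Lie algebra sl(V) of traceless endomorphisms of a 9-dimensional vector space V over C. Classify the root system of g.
A8

This is sl(9), which has dimension 9^2 - 1 = 80 and rank 9 - 1 = 8 (a Cartan subalgebra is the diagonal traceless matrices). In the classification of classical Lie algebras, the special linear algebra sl(n+1) has type A_n; here n = 8, so the Dynkin diagram is a chain of 8 nodes with single edges (A_8). Hence the type is A_8.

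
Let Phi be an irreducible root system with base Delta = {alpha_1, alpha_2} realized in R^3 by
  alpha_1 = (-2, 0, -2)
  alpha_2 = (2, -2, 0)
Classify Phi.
A_2

Compute the Cartan integers a_ij = 2(alpha_i, alpha_j)/(alpha_j, alpha_j); the resulting 2x2 Cartan matrix is
[[2, -1], [-1, 2]].
All simple roots have the same length, so the diagram is simply laced. The associated Dynkin diagram is a chain of 2 nodes with single edges (A_2), so the type is A_2 (the algebra sl(3)).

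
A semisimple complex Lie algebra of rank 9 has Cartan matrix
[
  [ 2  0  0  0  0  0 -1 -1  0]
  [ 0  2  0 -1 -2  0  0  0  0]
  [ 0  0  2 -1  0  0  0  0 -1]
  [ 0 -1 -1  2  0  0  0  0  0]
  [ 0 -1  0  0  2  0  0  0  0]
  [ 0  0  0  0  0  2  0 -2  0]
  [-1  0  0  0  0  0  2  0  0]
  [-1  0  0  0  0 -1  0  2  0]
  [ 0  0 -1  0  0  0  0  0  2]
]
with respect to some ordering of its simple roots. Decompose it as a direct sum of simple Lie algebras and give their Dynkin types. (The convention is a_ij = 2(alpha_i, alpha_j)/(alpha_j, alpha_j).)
B_5 + C_4

The diagram associated to this matrix has two connected components: the simple roots {alpha_2, alpha_3, alpha_4, alpha_5, alpha_9} form a chain of 5 nodes with a double edge at one end; the terminal node there is the unique short simple root (B_5), and {alpha_1, alpha_6, alpha_7, alpha_8} form a chain of 4 nodes with a double edge at one end; the terminal node there is the unique long simple root (C_4). A semisimple Lie algebra decomposes uniquely as the direct sum of simple ideals, one per connected component of its Dynkin diagram, so g ≅ B_5 ⊕ C_4 (dimension 55 + 36 = 91).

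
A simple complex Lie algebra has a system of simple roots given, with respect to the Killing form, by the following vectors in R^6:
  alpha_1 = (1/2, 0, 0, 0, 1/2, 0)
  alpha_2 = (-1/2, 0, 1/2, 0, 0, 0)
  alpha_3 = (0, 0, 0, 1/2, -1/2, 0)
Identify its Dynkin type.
A_3

Compute the Cartan integers a_ij = 2(alpha_i, alpha_j)/(alpha_j, alpha_j); the resulting 3x3 Cartan matrix is
[[2, -1, -1], [-1, 2, 0], [-1, 0, 2]].
All simple roots have the same length, so the diagram is simply laced. The associated Dynkin diagram is a chain of 3 nodes with single edges (A_3), so the type is A_3 (the algebra sl(4)).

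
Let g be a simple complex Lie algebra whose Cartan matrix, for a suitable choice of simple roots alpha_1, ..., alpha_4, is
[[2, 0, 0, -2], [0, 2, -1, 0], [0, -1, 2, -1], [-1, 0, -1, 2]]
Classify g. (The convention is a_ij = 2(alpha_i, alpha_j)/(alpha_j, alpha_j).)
The matrix has rank 4 with 2's on the diagonal. Reading the off-diagonal entries as Dynkin edges (a single edge where a_ij = a_ji = -1; a double or triple edge where a_ij * a_ji = 2 or 3), the diagram is a chain of 4 nodes with a double edge at one end; the terminal node there is the unique long simple root (C_4). One simple-root ordering that puts it in standard form is (alpha_2, alpha_3, alpha_4, alpha_1). So the algebra is type C_4, i.e. sp(8).

C4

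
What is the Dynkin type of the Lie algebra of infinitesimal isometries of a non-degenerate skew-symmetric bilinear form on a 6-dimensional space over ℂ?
C_3 (sp(6))

This is sp(6), which has dimension 6(6+1)/2 = 21 and rank 6/2 = 3. In the classification of classical Lie algebras, the symplectic algebra sp(2n) has type C_n; here n = 3, so the Dynkin diagram is a chain of 3 nodes with a double edge at one end; the terminal node there is the unique long simple root (C_3). Hence the type is C_3.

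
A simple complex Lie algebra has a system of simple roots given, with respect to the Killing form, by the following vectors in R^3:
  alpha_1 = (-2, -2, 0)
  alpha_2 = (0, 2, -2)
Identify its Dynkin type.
A_2 (sl(3))

Compute the Cartan integers a_ij = 2(alpha_i, alpha_j)/(alpha_j, alpha_j); the resulting 2x2 Cartan matrix is
[[2, -1], [-1, 2]].
All simple roots have the same length, so the diagram is simply laced. The associated Dynkin diagram is a chain of 2 nodes with single edges (A_2), so the type is A_2 (the algebra sl(3)).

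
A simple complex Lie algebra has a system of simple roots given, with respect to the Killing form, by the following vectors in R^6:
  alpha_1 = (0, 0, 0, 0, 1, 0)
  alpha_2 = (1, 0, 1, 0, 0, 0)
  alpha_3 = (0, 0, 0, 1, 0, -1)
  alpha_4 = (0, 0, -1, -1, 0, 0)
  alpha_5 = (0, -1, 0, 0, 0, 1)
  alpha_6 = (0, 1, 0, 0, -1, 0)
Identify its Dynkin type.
Compute the Cartan integers a_ij = 2(alpha_i, alpha_j)/(alpha_j, alpha_j); the resulting 6x6 Cartan matrix is
[[2, 0, 0, 0, 0, -1], [0, 2, 0, -1, 0, 0], [0, 0, 2, -1, -1, 0], [0, -1, -1, 2, 0, 0], [0, 0, -1, 0, 2, -1], [-2, 0, 0, 0, -1, 2]].
The roots have two lengths (squared-length ratio 2:1); the short ones are alpha_{1}. The associated Dynkin diagram is a chain of 6 nodes with a double edge at one end; the terminal node there is the unique short simple root (B_6), so the type is B_6 (the algebra so(13)).

B_6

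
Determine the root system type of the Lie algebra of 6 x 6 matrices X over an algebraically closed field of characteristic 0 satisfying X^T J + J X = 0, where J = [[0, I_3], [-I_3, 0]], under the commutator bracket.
type C_3

This is sp(6), which has dimension 6(6+1)/2 = 21 and rank 6/2 = 3. In the classification of classical Lie algebras, the symplectic algebra sp(2n) has type C_n; here n = 3, so the Dynkin diagram is a chain of 3 nodes with a double edge at one end; the terminal node there is the unique long simple root (C_3). Hence the type is C_3.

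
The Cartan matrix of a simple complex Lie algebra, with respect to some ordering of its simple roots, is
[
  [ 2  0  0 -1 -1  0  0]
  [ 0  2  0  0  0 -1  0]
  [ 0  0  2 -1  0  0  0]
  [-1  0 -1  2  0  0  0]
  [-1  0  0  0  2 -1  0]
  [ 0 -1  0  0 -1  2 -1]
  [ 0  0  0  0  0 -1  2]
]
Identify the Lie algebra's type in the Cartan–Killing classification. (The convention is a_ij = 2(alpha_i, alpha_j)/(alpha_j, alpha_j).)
D7

The matrix has rank 7 with 2's on the diagonal. Reading the off-diagonal entries as Dynkin edges (a single edge where a_ij = a_ji = -1; a double or triple edge where a_ij * a_ji = 2 or 3), the diagram is a chain of 5 nodes with a fork of two nodes at one end (D_7). One simple-root ordering that puts it in standard form is (alpha_3, alpha_4, alpha_1, alpha_5, alpha_6, alpha_7, alpha_2). So the algebra is type D_7, i.e. so(14).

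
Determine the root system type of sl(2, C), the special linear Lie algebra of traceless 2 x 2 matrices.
This is sl(2), which has dimension 2^2 - 1 = 3 and rank 2 - 1 = 1 (a Cartan subalgebra is the diagonal traceless matrices). In the classification of classical Lie algebras, the special linear algebra sl(n+1) has type A_n; here n = 1, so the Dynkin diagram is a chain of 1 nodes with single edges (A_1). Hence the type is A_1.

A1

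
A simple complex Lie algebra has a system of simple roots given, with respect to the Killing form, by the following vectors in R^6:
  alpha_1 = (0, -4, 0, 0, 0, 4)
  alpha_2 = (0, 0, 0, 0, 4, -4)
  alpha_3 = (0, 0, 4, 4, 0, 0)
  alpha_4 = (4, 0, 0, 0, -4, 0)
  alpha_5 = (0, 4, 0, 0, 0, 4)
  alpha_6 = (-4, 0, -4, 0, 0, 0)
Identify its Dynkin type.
D6

Compute the Cartan integers a_ij = 2(alpha_i, alpha_j)/(alpha_j, alpha_j); the resulting 6x6 Cartan matrix is
[[2, -1, 0, 0, 0, 0], [-1, 2, 0, -1, -1, 0], [0, 0, 2, 0, 0, -1], [0, -1, 0, 2, 0, -1], [0, -1, 0, 0, 2, 0], [0, 0, -1, -1, 0, 2]].
All simple roots have the same length, so the diagram is simply laced. The associated Dynkin diagram is a chain of 4 nodes with a fork of two nodes at one end (D_6), so the type is D_6 (the algebra so(12)).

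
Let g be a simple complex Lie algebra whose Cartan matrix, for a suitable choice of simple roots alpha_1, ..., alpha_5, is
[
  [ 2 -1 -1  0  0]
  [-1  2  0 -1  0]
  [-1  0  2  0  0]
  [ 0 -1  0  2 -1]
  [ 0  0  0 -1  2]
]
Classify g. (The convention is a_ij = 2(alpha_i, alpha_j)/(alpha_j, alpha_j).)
A_5 (sl(6))

The matrix has rank 5 with 2's on the diagonal. Reading the off-diagonal entries as Dynkin edges (a single edge where a_ij = a_ji = -1; a double or triple edge where a_ij * a_ji = 2 or 3), the diagram is a chain of 5 nodes with single edges (A_5). One simple-root ordering that puts it in standard form is (alpha_5, alpha_4, alpha_2, alpha_1, alpha_3). So the algebra is type A_5, i.e. sl(6).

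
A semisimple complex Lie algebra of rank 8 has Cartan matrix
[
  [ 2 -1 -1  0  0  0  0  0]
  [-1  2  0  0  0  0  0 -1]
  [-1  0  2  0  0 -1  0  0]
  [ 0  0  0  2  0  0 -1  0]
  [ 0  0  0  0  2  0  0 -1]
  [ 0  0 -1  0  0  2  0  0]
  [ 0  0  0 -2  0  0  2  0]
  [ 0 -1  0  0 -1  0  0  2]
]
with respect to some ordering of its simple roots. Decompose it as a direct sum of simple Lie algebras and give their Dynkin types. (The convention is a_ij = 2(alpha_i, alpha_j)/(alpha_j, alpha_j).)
A6 ⊕ B2

The diagram associated to this matrix has two connected components: the simple roots {alpha_1, alpha_2, alpha_3, alpha_5, alpha_6, alpha_8} form a chain of 6 nodes with single edges (A_6), and {alpha_4, alpha_7} form a chain of 2 nodes with a double edge at one end; the terminal node there is the unique short simple root (B_2). A semisimple Lie algebra decomposes uniquely as the direct sum of simple ideals, one per connected component of its Dynkin diagram, so g ≅ A_6 ⊕ B_2 (dimension 48 + 10 = 58).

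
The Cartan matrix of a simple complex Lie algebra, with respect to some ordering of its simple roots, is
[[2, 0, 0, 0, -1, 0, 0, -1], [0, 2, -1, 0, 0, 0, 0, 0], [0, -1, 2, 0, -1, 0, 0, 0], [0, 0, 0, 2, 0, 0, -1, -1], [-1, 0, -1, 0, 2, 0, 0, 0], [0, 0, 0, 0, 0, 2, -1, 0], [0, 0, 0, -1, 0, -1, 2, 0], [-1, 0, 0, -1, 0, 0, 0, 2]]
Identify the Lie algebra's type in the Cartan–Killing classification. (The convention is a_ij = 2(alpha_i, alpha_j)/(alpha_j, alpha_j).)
The matrix has rank 8 with 2's on the diagonal. Reading the off-diagonal entries as Dynkin edges (a single edge where a_ij = a_ji = -1; a double or triple edge where a_ij * a_ji = 2 or 3), the diagram is a chain of 8 nodes with single edges (A_8). One simple-root ordering that puts it in standard form is (alpha_6, alpha_7, alpha_4, alpha_8, alpha_1, alpha_5, alpha_3, alpha_2). So the algebra is type A_8, i.e. sl(9).

A8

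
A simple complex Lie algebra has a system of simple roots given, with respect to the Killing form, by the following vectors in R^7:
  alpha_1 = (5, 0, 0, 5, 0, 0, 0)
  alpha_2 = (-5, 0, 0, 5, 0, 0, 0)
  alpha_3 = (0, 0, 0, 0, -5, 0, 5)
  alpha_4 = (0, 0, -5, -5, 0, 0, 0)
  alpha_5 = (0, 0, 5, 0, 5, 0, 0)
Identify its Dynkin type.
D_5

Compute the Cartan integers a_ij = 2(alpha_i, alpha_j)/(alpha_j, alpha_j); the resulting 5x5 Cartan matrix is
[[2, 0, 0, -1, 0], [0, 2, 0, -1, 0], [0, 0, 2, 0, -1], [-1, -1, 0, 2, -1], [0, 0, -1, -1, 2]].
All simple roots have the same length, so the diagram is simply laced. The associated Dynkin diagram is a chain of 3 nodes with a fork of two nodes at one end (D_5), so the type is D_5 (the algebra so(10)).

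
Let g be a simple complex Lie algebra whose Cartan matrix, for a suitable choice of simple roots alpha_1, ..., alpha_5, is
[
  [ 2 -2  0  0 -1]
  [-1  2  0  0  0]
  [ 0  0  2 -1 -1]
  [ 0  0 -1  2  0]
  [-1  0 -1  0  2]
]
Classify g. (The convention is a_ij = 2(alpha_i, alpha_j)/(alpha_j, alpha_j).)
The matrix has rank 5 with 2's on the diagonal. Reading the off-diagonal entries as Dynkin edges (a single edge where a_ij = a_ji = -1; a double or triple edge where a_ij * a_ji = 2 or 3), the diagram is a chain of 5 nodes with a double edge at one end; the terminal node there is the unique short simple root (B_5). One simple-root ordering that puts it in standard form is (alpha_4, alpha_3, alpha_5, alpha_1, alpha_2). So the algebra is type B_5, i.e. so(11).

B_5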